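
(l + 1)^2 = l^2 + 2*l + 1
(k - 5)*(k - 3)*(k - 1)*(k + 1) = k^4 - 8*k^3 + 14*k^2 + 8*k - 15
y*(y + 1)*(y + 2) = y^3 + 3*y^2 + 2*y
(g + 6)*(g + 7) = g^2 + 13*g + 42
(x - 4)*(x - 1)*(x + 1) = x^3 - 4*x^2 - x + 4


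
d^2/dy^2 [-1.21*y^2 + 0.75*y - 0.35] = -2.42000000000000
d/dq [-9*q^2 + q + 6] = 1 - 18*q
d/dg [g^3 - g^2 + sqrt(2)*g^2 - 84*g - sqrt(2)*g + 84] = 3*g^2 - 2*g + 2*sqrt(2)*g - 84 - sqrt(2)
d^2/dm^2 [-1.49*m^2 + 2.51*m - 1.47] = -2.98000000000000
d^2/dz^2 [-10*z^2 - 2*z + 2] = -20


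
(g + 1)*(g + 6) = g^2 + 7*g + 6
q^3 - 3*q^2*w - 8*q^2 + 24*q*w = q*(q - 8)*(q - 3*w)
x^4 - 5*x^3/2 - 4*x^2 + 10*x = x*(x - 5/2)*(x - 2)*(x + 2)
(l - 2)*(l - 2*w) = l^2 - 2*l*w - 2*l + 4*w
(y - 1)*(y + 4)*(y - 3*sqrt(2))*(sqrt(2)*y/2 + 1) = sqrt(2)*y^4/2 - 2*y^3 + 3*sqrt(2)*y^3/2 - 5*sqrt(2)*y^2 - 6*y^2 - 9*sqrt(2)*y + 8*y + 12*sqrt(2)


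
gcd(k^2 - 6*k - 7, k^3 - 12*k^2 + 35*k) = k - 7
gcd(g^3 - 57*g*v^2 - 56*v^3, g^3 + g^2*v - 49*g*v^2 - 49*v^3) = g^2 + 8*g*v + 7*v^2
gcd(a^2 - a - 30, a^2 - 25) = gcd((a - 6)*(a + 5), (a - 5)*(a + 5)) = a + 5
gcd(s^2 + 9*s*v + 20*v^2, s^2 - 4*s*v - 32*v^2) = s + 4*v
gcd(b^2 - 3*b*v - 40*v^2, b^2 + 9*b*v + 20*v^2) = b + 5*v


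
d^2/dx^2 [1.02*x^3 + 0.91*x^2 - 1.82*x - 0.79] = 6.12*x + 1.82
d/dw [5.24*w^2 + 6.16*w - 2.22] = 10.48*w + 6.16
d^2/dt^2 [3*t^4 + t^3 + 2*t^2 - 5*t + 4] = 36*t^2 + 6*t + 4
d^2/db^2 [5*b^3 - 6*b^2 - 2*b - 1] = 30*b - 12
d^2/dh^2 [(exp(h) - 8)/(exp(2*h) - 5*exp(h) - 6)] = (exp(4*h) - 27*exp(3*h) + 156*exp(2*h) - 422*exp(h) + 276)*exp(h)/(exp(6*h) - 15*exp(5*h) + 57*exp(4*h) + 55*exp(3*h) - 342*exp(2*h) - 540*exp(h) - 216)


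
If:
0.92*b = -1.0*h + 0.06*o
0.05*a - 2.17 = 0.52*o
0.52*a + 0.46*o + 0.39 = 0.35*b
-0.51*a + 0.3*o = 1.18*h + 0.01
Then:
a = 4.52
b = 2.92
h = -2.91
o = -3.74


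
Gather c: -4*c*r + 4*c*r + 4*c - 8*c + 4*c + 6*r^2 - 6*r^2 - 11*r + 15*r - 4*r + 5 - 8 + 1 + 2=0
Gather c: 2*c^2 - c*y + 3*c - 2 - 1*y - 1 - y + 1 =2*c^2 + c*(3 - y) - 2*y - 2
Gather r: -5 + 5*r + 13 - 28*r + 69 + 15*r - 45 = 32 - 8*r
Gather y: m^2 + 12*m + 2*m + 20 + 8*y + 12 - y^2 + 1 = m^2 + 14*m - y^2 + 8*y + 33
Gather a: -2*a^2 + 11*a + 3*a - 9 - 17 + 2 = -2*a^2 + 14*a - 24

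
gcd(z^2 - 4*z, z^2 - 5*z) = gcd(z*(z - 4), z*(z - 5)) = z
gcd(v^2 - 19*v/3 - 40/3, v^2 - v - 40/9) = v + 5/3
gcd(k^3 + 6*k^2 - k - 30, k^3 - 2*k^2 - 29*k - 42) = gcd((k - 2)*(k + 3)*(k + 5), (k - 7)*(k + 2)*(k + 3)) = k + 3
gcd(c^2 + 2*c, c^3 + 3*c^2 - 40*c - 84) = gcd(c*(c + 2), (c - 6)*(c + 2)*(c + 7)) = c + 2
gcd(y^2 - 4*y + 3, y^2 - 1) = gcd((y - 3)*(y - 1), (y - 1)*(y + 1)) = y - 1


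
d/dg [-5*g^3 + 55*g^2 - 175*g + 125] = -15*g^2 + 110*g - 175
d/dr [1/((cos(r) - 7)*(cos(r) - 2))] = (2*cos(r) - 9)*sin(r)/((cos(r) - 7)^2*(cos(r) - 2)^2)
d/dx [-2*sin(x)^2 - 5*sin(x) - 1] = -(4*sin(x) + 5)*cos(x)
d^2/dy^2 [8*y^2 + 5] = 16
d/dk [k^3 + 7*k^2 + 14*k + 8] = 3*k^2 + 14*k + 14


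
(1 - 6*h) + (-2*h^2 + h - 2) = -2*h^2 - 5*h - 1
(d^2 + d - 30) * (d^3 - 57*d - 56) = d^5 + d^4 - 87*d^3 - 113*d^2 + 1654*d + 1680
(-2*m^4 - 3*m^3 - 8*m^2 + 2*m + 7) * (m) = -2*m^5 - 3*m^4 - 8*m^3 + 2*m^2 + 7*m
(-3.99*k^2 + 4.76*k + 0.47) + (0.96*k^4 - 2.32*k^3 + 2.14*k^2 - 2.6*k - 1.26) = 0.96*k^4 - 2.32*k^3 - 1.85*k^2 + 2.16*k - 0.79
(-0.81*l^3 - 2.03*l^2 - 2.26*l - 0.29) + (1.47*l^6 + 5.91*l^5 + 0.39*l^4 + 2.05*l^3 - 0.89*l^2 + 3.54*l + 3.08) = 1.47*l^6 + 5.91*l^5 + 0.39*l^4 + 1.24*l^3 - 2.92*l^2 + 1.28*l + 2.79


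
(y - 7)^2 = y^2 - 14*y + 49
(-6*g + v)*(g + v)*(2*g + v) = -12*g^3 - 16*g^2*v - 3*g*v^2 + v^3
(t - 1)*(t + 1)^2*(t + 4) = t^4 + 5*t^3 + 3*t^2 - 5*t - 4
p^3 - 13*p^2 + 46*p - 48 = (p - 8)*(p - 3)*(p - 2)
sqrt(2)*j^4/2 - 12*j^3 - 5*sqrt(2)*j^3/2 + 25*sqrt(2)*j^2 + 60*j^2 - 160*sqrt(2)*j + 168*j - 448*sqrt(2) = (j - 7)*(j - 8*sqrt(2))*(j - 4*sqrt(2))*(sqrt(2)*j/2 + sqrt(2))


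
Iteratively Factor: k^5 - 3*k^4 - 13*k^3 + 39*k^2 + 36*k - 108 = (k + 2)*(k^4 - 5*k^3 - 3*k^2 + 45*k - 54) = (k - 2)*(k + 2)*(k^3 - 3*k^2 - 9*k + 27) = (k - 3)*(k - 2)*(k + 2)*(k^2 - 9) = (k - 3)*(k - 2)*(k + 2)*(k + 3)*(k - 3)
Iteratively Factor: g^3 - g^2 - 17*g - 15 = (g + 3)*(g^2 - 4*g - 5) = (g - 5)*(g + 3)*(g + 1)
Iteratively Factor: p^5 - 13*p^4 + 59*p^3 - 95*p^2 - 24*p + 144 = (p - 3)*(p^4 - 10*p^3 + 29*p^2 - 8*p - 48) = (p - 4)*(p - 3)*(p^3 - 6*p^2 + 5*p + 12) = (p - 4)^2*(p - 3)*(p^2 - 2*p - 3) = (p - 4)^2*(p - 3)^2*(p + 1)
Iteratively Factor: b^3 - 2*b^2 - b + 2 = (b + 1)*(b^2 - 3*b + 2) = (b - 2)*(b + 1)*(b - 1)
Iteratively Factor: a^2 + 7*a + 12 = (a + 4)*(a + 3)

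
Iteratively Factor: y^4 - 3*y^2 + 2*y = (y)*(y^3 - 3*y + 2) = y*(y - 1)*(y^2 + y - 2) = y*(y - 1)*(y + 2)*(y - 1)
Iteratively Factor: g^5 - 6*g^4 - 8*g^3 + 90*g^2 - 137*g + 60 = (g - 1)*(g^4 - 5*g^3 - 13*g^2 + 77*g - 60) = (g - 3)*(g - 1)*(g^3 - 2*g^2 - 19*g + 20) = (g - 3)*(g - 1)^2*(g^2 - g - 20) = (g - 3)*(g - 1)^2*(g + 4)*(g - 5)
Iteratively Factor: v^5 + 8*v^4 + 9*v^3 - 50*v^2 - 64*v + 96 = (v - 2)*(v^4 + 10*v^3 + 29*v^2 + 8*v - 48) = (v - 2)*(v + 4)*(v^3 + 6*v^2 + 5*v - 12) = (v - 2)*(v + 3)*(v + 4)*(v^2 + 3*v - 4) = (v - 2)*(v + 3)*(v + 4)^2*(v - 1)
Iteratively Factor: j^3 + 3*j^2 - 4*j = (j - 1)*(j^2 + 4*j) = j*(j - 1)*(j + 4)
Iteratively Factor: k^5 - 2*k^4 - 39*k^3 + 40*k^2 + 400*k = (k - 5)*(k^4 + 3*k^3 - 24*k^2 - 80*k) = k*(k - 5)*(k^3 + 3*k^2 - 24*k - 80) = k*(k - 5)*(k + 4)*(k^2 - k - 20) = k*(k - 5)^2*(k + 4)*(k + 4)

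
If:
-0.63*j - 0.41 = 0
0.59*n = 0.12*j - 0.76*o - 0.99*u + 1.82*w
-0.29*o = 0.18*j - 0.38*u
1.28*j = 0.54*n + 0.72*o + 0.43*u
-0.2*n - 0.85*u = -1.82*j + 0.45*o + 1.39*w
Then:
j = -0.65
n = -1.48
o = 0.10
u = -0.24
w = -0.53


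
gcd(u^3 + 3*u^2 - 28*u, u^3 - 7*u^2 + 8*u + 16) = u - 4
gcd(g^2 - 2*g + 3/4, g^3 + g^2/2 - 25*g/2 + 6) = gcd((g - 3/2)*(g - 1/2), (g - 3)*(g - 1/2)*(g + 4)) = g - 1/2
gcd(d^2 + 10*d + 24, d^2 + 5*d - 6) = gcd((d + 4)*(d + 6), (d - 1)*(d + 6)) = d + 6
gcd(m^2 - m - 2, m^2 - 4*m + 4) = m - 2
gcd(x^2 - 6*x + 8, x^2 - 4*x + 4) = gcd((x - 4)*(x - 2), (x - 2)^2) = x - 2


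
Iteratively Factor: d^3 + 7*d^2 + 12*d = (d + 3)*(d^2 + 4*d) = (d + 3)*(d + 4)*(d)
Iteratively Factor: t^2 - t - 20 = (t - 5)*(t + 4)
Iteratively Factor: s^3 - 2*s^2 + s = (s - 1)*(s^2 - s) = s*(s - 1)*(s - 1)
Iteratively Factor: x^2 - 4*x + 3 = (x - 1)*(x - 3)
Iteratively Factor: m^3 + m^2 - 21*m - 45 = (m + 3)*(m^2 - 2*m - 15) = (m - 5)*(m + 3)*(m + 3)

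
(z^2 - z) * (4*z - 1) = 4*z^3 - 5*z^2 + z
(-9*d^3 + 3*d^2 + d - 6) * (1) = -9*d^3 + 3*d^2 + d - 6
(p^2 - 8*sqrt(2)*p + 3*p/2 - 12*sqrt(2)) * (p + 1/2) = p^3 - 8*sqrt(2)*p^2 + 2*p^2 - 16*sqrt(2)*p + 3*p/4 - 6*sqrt(2)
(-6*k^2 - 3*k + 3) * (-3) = 18*k^2 + 9*k - 9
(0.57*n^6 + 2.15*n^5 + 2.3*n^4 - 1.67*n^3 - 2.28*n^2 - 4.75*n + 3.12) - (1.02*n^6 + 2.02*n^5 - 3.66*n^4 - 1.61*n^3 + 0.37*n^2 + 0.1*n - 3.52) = -0.45*n^6 + 0.13*n^5 + 5.96*n^4 - 0.0599999999999998*n^3 - 2.65*n^2 - 4.85*n + 6.64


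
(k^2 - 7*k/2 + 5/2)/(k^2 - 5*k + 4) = (k - 5/2)/(k - 4)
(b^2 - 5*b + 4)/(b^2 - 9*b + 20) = (b - 1)/(b - 5)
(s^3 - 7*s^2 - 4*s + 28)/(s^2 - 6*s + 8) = (s^2 - 5*s - 14)/(s - 4)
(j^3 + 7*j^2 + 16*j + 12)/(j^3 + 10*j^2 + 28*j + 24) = (j + 3)/(j + 6)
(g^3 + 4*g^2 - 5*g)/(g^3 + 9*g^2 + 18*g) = (g^2 + 4*g - 5)/(g^2 + 9*g + 18)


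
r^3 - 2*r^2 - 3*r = r*(r - 3)*(r + 1)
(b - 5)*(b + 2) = b^2 - 3*b - 10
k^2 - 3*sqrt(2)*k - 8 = (k - 4*sqrt(2))*(k + sqrt(2))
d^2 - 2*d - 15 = (d - 5)*(d + 3)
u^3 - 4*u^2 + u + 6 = (u - 3)*(u - 2)*(u + 1)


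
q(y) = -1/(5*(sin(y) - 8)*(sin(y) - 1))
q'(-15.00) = 0.01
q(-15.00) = -0.01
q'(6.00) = -0.02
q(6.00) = -0.02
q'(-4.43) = 5.07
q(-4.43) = -0.72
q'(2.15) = 0.59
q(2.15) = -0.17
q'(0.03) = -0.03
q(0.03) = -0.03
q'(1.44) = -51.07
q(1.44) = -3.34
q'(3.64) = 0.01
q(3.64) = -0.02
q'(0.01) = -0.03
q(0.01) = -0.03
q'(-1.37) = -0.00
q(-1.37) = -0.01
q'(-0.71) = -0.01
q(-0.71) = -0.01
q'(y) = cos(y)/(5*(sin(y) - 8)*(sin(y) - 1)^2) + cos(y)/(5*(sin(y) - 8)^2*(sin(y) - 1))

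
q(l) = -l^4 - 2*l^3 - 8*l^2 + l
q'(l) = -4*l^3 - 6*l^2 - 16*l + 1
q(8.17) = -6071.91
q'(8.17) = -2711.57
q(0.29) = -0.44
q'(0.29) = -4.24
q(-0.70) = -4.17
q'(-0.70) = 10.63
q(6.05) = -2069.40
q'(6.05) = -1201.20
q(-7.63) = -2974.18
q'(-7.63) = 1550.56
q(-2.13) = -39.68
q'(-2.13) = 46.51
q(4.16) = -577.75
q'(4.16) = -457.36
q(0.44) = -1.32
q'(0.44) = -7.54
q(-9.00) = -5760.00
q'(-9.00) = 2575.00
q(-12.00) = -18444.00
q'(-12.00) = 6241.00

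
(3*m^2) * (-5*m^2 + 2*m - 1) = -15*m^4 + 6*m^3 - 3*m^2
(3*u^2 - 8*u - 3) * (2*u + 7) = 6*u^3 + 5*u^2 - 62*u - 21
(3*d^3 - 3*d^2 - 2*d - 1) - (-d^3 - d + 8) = 4*d^3 - 3*d^2 - d - 9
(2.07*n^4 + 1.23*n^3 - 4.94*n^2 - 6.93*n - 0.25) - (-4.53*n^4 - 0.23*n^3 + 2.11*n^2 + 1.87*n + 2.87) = 6.6*n^4 + 1.46*n^3 - 7.05*n^2 - 8.8*n - 3.12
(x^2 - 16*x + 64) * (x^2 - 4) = x^4 - 16*x^3 + 60*x^2 + 64*x - 256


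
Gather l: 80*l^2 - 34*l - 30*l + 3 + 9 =80*l^2 - 64*l + 12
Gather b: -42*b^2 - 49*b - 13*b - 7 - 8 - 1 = -42*b^2 - 62*b - 16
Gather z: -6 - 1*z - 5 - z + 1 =-2*z - 10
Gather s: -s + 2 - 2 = -s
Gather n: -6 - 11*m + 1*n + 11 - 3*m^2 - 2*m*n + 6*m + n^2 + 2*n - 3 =-3*m^2 - 5*m + n^2 + n*(3 - 2*m) + 2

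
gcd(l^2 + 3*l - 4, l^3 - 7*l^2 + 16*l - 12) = 1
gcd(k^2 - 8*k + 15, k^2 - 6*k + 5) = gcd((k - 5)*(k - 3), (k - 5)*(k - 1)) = k - 5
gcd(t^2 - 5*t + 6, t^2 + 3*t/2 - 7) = t - 2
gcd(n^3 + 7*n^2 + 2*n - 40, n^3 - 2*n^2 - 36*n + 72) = n - 2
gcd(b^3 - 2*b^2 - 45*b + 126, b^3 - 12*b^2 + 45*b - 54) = b^2 - 9*b + 18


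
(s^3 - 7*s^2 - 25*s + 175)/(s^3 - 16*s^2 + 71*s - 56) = (s^2 - 25)/(s^2 - 9*s + 8)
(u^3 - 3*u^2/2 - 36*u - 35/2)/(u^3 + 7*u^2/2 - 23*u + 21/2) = (2*u^3 - 3*u^2 - 72*u - 35)/(2*u^3 + 7*u^2 - 46*u + 21)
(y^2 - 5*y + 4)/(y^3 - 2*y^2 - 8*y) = (y - 1)/(y*(y + 2))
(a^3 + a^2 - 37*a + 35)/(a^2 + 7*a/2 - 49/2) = 2*(a^2 - 6*a + 5)/(2*a - 7)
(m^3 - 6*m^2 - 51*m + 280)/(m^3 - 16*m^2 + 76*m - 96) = (m^2 + 2*m - 35)/(m^2 - 8*m + 12)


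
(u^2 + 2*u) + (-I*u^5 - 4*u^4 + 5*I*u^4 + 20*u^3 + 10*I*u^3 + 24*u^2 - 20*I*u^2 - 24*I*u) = -I*u^5 - 4*u^4 + 5*I*u^4 + 20*u^3 + 10*I*u^3 + 25*u^2 - 20*I*u^2 + 2*u - 24*I*u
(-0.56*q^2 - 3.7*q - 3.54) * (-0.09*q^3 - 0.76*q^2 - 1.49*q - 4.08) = 0.0504*q^5 + 0.7586*q^4 + 3.965*q^3 + 10.4882*q^2 + 20.3706*q + 14.4432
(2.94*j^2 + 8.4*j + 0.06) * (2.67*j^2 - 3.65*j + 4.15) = 7.8498*j^4 + 11.697*j^3 - 18.2988*j^2 + 34.641*j + 0.249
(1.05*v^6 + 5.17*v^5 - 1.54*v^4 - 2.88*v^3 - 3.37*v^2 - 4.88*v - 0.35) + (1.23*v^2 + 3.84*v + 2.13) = 1.05*v^6 + 5.17*v^5 - 1.54*v^4 - 2.88*v^3 - 2.14*v^2 - 1.04*v + 1.78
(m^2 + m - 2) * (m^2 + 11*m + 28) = m^4 + 12*m^3 + 37*m^2 + 6*m - 56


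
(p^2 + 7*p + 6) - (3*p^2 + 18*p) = -2*p^2 - 11*p + 6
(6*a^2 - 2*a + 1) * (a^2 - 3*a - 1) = 6*a^4 - 20*a^3 + a^2 - a - 1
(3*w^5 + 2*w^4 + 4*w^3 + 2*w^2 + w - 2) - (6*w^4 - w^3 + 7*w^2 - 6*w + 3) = 3*w^5 - 4*w^4 + 5*w^3 - 5*w^2 + 7*w - 5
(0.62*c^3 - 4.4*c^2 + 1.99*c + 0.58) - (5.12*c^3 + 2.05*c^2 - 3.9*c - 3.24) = -4.5*c^3 - 6.45*c^2 + 5.89*c + 3.82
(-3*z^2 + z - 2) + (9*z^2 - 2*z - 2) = 6*z^2 - z - 4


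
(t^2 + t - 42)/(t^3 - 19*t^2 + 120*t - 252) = (t + 7)/(t^2 - 13*t + 42)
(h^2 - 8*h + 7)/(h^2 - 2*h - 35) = (h - 1)/(h + 5)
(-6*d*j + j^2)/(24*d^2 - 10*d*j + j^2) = -j/(4*d - j)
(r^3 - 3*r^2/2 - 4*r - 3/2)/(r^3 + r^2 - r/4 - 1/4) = 2*(r - 3)/(2*r - 1)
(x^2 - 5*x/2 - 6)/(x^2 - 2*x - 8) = (x + 3/2)/(x + 2)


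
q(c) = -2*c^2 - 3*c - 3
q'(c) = -4*c - 3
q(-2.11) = -5.57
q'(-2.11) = 5.44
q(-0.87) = -1.90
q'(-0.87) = 0.48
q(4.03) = -47.57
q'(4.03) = -19.12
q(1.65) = -13.40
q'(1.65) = -9.60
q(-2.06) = -5.31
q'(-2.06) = 5.24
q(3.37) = -35.82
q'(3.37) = -16.48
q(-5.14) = -40.42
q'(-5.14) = 17.56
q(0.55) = -5.26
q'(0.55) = -5.20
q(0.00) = -3.00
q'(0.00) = -3.00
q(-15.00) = -408.00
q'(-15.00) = 57.00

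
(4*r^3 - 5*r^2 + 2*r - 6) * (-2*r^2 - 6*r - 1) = -8*r^5 - 14*r^4 + 22*r^3 + 5*r^2 + 34*r + 6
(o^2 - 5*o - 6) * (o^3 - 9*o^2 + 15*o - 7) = o^5 - 14*o^4 + 54*o^3 - 28*o^2 - 55*o + 42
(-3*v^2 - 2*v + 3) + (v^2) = -2*v^2 - 2*v + 3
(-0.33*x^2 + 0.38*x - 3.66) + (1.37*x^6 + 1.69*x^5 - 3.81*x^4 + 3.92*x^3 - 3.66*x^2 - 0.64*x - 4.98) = 1.37*x^6 + 1.69*x^5 - 3.81*x^4 + 3.92*x^3 - 3.99*x^2 - 0.26*x - 8.64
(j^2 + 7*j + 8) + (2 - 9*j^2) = -8*j^2 + 7*j + 10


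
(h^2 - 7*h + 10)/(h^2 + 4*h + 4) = (h^2 - 7*h + 10)/(h^2 + 4*h + 4)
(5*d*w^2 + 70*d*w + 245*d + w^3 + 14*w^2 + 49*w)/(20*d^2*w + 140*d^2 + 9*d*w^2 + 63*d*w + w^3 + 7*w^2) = (w + 7)/(4*d + w)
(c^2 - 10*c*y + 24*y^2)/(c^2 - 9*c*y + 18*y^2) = (-c + 4*y)/(-c + 3*y)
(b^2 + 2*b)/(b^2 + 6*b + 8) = b/(b + 4)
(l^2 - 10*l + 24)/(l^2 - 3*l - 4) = (l - 6)/(l + 1)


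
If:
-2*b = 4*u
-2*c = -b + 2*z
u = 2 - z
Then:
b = 2*z - 4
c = -2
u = 2 - z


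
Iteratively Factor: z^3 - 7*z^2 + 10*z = (z - 5)*(z^2 - 2*z) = z*(z - 5)*(z - 2)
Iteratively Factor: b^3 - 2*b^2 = (b)*(b^2 - 2*b) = b^2*(b - 2)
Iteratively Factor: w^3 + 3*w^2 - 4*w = (w)*(w^2 + 3*w - 4) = w*(w - 1)*(w + 4)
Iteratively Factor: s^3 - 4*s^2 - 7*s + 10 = (s - 5)*(s^2 + s - 2) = (s - 5)*(s + 2)*(s - 1)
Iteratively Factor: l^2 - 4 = (l - 2)*(l + 2)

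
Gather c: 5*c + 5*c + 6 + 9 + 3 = 10*c + 18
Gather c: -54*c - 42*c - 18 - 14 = -96*c - 32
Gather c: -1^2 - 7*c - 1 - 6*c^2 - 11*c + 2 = -6*c^2 - 18*c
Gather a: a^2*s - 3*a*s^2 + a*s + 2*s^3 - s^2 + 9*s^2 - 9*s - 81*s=a^2*s + a*(-3*s^2 + s) + 2*s^3 + 8*s^2 - 90*s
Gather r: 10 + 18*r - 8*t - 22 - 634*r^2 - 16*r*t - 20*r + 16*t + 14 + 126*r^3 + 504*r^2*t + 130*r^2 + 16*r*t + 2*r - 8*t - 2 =126*r^3 + r^2*(504*t - 504)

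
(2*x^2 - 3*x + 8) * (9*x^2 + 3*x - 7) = 18*x^4 - 21*x^3 + 49*x^2 + 45*x - 56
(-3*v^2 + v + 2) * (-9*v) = 27*v^3 - 9*v^2 - 18*v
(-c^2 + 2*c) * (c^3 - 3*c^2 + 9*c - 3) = -c^5 + 5*c^4 - 15*c^3 + 21*c^2 - 6*c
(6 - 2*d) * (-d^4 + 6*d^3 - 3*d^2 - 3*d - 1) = 2*d^5 - 18*d^4 + 42*d^3 - 12*d^2 - 16*d - 6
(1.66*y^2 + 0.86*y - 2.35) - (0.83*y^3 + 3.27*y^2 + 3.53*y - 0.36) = -0.83*y^3 - 1.61*y^2 - 2.67*y - 1.99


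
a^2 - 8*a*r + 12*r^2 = (a - 6*r)*(a - 2*r)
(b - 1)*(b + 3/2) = b^2 + b/2 - 3/2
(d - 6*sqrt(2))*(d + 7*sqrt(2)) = d^2 + sqrt(2)*d - 84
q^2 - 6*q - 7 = (q - 7)*(q + 1)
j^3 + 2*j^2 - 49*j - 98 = (j - 7)*(j + 2)*(j + 7)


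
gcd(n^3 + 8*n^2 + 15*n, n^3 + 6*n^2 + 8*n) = n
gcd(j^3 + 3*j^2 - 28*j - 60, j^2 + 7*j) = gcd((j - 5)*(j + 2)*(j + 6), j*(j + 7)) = 1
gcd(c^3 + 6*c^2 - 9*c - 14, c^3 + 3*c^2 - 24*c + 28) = c^2 + 5*c - 14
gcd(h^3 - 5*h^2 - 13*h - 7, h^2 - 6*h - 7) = h^2 - 6*h - 7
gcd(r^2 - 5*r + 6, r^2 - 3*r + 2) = r - 2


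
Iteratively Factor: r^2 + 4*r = (r + 4)*(r)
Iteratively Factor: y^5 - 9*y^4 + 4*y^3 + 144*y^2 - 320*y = (y - 5)*(y^4 - 4*y^3 - 16*y^2 + 64*y) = y*(y - 5)*(y^3 - 4*y^2 - 16*y + 64) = y*(y - 5)*(y - 4)*(y^2 - 16) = y*(y - 5)*(y - 4)*(y + 4)*(y - 4)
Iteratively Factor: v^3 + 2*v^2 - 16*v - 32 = (v + 2)*(v^2 - 16) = (v - 4)*(v + 2)*(v + 4)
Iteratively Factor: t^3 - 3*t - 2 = (t - 2)*(t^2 + 2*t + 1) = (t - 2)*(t + 1)*(t + 1)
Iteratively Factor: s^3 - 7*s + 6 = (s - 1)*(s^2 + s - 6) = (s - 2)*(s - 1)*(s + 3)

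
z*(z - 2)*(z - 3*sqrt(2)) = z^3 - 3*sqrt(2)*z^2 - 2*z^2 + 6*sqrt(2)*z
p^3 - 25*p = p*(p - 5)*(p + 5)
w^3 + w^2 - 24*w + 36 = (w - 3)*(w - 2)*(w + 6)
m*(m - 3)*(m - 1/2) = m^3 - 7*m^2/2 + 3*m/2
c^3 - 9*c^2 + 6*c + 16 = (c - 8)*(c - 2)*(c + 1)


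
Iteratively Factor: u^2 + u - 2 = (u - 1)*(u + 2)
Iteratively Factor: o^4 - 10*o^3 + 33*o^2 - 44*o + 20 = (o - 5)*(o^3 - 5*o^2 + 8*o - 4) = (o - 5)*(o - 2)*(o^2 - 3*o + 2) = (o - 5)*(o - 2)*(o - 1)*(o - 2)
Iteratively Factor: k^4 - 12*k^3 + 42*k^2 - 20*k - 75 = (k - 5)*(k^3 - 7*k^2 + 7*k + 15) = (k - 5)*(k + 1)*(k^2 - 8*k + 15) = (k - 5)*(k - 3)*(k + 1)*(k - 5)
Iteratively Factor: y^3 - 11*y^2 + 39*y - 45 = (y - 5)*(y^2 - 6*y + 9) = (y - 5)*(y - 3)*(y - 3)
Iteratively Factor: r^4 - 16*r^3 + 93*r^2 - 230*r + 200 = (r - 2)*(r^3 - 14*r^2 + 65*r - 100) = (r - 5)*(r - 2)*(r^2 - 9*r + 20) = (r - 5)^2*(r - 2)*(r - 4)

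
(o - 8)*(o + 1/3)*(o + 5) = o^3 - 8*o^2/3 - 41*o - 40/3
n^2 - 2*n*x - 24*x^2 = (n - 6*x)*(n + 4*x)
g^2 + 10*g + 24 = (g + 4)*(g + 6)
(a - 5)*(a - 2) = a^2 - 7*a + 10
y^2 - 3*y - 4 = (y - 4)*(y + 1)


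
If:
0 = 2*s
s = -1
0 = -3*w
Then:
No Solution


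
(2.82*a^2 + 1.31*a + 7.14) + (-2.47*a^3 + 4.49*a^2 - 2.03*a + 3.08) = -2.47*a^3 + 7.31*a^2 - 0.72*a + 10.22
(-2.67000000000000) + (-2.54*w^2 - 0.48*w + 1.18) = -2.54*w^2 - 0.48*w - 1.49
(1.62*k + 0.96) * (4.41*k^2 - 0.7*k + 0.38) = 7.1442*k^3 + 3.0996*k^2 - 0.0563999999999999*k + 0.3648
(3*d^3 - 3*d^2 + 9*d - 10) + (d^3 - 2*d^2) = 4*d^3 - 5*d^2 + 9*d - 10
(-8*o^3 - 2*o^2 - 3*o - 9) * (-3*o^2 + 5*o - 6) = 24*o^5 - 34*o^4 + 47*o^3 + 24*o^2 - 27*o + 54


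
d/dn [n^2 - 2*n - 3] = 2*n - 2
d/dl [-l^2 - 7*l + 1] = -2*l - 7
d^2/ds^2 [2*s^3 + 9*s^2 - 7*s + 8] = 12*s + 18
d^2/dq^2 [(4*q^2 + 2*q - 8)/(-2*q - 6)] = -22/(q^3 + 9*q^2 + 27*q + 27)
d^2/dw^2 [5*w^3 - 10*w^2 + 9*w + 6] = 30*w - 20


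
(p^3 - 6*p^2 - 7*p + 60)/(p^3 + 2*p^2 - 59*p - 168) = (p^2 - 9*p + 20)/(p^2 - p - 56)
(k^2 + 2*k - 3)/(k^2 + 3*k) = (k - 1)/k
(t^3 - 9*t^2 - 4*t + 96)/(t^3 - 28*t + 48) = (t^2 - 5*t - 24)/(t^2 + 4*t - 12)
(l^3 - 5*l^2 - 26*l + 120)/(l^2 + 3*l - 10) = (l^2 - 10*l + 24)/(l - 2)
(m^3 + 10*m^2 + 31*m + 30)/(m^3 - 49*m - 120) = (m + 2)/(m - 8)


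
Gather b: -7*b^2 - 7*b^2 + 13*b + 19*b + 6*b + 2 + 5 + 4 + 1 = -14*b^2 + 38*b + 12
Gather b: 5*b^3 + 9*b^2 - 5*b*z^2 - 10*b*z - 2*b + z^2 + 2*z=5*b^3 + 9*b^2 + b*(-5*z^2 - 10*z - 2) + z^2 + 2*z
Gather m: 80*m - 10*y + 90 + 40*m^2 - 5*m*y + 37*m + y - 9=40*m^2 + m*(117 - 5*y) - 9*y + 81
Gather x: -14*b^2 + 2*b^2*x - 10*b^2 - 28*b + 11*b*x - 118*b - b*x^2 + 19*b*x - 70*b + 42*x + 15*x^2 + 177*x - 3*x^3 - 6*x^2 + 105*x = -24*b^2 - 216*b - 3*x^3 + x^2*(9 - b) + x*(2*b^2 + 30*b + 324)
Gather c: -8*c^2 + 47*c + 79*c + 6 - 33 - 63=-8*c^2 + 126*c - 90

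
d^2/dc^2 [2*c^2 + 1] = 4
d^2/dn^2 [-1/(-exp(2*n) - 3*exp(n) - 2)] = (2*(2*exp(n) + 3)^2*exp(n) - (4*exp(n) + 3)*(exp(2*n) + 3*exp(n) + 2))*exp(n)/(exp(2*n) + 3*exp(n) + 2)^3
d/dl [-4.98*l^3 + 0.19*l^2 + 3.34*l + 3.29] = -14.94*l^2 + 0.38*l + 3.34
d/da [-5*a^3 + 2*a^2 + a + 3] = -15*a^2 + 4*a + 1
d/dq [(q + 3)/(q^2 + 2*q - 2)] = (-q^2 - 6*q - 8)/(q^4 + 4*q^3 - 8*q + 4)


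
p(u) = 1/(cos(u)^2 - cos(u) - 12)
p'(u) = (2*sin(u)*cos(u) - sin(u))/(cos(u)^2 - cos(u) - 12)^2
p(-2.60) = -0.10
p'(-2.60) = 0.01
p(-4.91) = -0.08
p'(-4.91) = -0.00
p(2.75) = -0.10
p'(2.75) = -0.01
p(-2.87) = -0.10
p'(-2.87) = 0.01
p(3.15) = -0.10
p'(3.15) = 0.00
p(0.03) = -0.08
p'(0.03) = 0.00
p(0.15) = -0.08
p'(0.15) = 0.00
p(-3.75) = -0.10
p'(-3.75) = -0.01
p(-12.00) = -0.08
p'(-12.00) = 0.00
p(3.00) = -0.10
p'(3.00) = 0.00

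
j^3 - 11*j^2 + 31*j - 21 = (j - 7)*(j - 3)*(j - 1)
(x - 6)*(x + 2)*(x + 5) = x^3 + x^2 - 32*x - 60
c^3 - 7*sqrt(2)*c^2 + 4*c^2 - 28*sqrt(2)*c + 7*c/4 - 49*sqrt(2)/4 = (c + 1/2)*(c + 7/2)*(c - 7*sqrt(2))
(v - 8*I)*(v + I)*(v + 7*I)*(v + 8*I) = v^4 + 8*I*v^3 + 57*v^2 + 512*I*v - 448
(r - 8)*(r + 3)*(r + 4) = r^3 - r^2 - 44*r - 96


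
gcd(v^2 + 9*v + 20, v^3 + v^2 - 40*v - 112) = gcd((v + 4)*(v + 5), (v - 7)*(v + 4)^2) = v + 4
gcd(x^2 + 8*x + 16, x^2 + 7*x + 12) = x + 4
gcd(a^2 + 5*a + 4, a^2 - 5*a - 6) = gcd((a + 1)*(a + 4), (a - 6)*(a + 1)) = a + 1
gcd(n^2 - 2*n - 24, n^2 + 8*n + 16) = n + 4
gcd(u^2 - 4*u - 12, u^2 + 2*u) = u + 2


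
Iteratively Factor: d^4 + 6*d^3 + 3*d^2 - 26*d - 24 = (d + 4)*(d^3 + 2*d^2 - 5*d - 6) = (d + 1)*(d + 4)*(d^2 + d - 6) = (d + 1)*(d + 3)*(d + 4)*(d - 2)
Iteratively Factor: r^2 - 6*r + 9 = (r - 3)*(r - 3)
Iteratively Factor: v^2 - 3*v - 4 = (v - 4)*(v + 1)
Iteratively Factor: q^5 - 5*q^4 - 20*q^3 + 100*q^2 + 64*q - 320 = (q + 4)*(q^4 - 9*q^3 + 16*q^2 + 36*q - 80) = (q - 5)*(q + 4)*(q^3 - 4*q^2 - 4*q + 16) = (q - 5)*(q + 2)*(q + 4)*(q^2 - 6*q + 8) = (q - 5)*(q - 2)*(q + 2)*(q + 4)*(q - 4)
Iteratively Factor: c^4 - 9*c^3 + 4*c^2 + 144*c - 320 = (c - 5)*(c^3 - 4*c^2 - 16*c + 64) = (c - 5)*(c - 4)*(c^2 - 16) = (c - 5)*(c - 4)^2*(c + 4)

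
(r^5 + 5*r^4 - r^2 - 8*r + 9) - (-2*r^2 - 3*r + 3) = r^5 + 5*r^4 + r^2 - 5*r + 6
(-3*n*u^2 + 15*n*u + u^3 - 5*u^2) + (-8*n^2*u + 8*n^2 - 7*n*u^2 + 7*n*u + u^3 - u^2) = -8*n^2*u + 8*n^2 - 10*n*u^2 + 22*n*u + 2*u^3 - 6*u^2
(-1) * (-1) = 1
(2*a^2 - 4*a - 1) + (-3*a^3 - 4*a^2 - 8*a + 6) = -3*a^3 - 2*a^2 - 12*a + 5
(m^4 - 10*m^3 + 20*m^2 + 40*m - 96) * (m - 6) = m^5 - 16*m^4 + 80*m^3 - 80*m^2 - 336*m + 576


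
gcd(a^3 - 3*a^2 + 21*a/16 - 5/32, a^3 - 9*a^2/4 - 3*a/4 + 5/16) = a^2 - 11*a/4 + 5/8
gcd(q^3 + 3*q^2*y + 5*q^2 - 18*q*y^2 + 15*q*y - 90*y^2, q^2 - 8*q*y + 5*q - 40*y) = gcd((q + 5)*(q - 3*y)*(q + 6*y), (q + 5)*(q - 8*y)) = q + 5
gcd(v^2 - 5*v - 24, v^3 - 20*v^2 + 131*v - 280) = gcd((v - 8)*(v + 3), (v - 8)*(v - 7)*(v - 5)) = v - 8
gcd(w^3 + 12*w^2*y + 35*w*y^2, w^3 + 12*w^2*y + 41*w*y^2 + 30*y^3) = w + 5*y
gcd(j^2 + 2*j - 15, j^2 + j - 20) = j + 5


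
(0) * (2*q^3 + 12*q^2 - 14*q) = 0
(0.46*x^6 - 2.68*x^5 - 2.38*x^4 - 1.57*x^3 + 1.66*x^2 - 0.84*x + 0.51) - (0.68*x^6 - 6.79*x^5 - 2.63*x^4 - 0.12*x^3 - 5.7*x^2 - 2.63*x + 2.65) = -0.22*x^6 + 4.11*x^5 + 0.25*x^4 - 1.45*x^3 + 7.36*x^2 + 1.79*x - 2.14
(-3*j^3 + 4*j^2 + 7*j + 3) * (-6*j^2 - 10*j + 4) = 18*j^5 + 6*j^4 - 94*j^3 - 72*j^2 - 2*j + 12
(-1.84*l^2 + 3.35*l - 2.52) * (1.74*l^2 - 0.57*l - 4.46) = -3.2016*l^4 + 6.8778*l^3 + 1.9121*l^2 - 13.5046*l + 11.2392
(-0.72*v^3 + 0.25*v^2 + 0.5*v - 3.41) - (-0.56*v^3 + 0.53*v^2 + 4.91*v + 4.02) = -0.16*v^3 - 0.28*v^2 - 4.41*v - 7.43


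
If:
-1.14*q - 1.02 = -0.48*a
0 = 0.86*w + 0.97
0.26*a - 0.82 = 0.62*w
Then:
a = 0.46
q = -0.70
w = -1.13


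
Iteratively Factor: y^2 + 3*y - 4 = (y + 4)*(y - 1)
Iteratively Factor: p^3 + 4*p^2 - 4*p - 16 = (p - 2)*(p^2 + 6*p + 8) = (p - 2)*(p + 4)*(p + 2)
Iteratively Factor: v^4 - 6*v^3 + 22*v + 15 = (v + 1)*(v^3 - 7*v^2 + 7*v + 15) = (v - 3)*(v + 1)*(v^2 - 4*v - 5) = (v - 3)*(v + 1)^2*(v - 5)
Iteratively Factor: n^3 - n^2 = (n - 1)*(n^2) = n*(n - 1)*(n)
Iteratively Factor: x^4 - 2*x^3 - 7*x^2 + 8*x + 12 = (x - 2)*(x^3 - 7*x - 6) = (x - 2)*(x + 2)*(x^2 - 2*x - 3) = (x - 2)*(x + 1)*(x + 2)*(x - 3)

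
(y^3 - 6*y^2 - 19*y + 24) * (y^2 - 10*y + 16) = y^5 - 16*y^4 + 57*y^3 + 118*y^2 - 544*y + 384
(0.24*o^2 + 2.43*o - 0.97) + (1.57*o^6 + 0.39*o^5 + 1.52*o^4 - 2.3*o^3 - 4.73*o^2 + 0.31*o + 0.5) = 1.57*o^6 + 0.39*o^5 + 1.52*o^4 - 2.3*o^3 - 4.49*o^2 + 2.74*o - 0.47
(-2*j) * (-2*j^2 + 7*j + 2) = 4*j^3 - 14*j^2 - 4*j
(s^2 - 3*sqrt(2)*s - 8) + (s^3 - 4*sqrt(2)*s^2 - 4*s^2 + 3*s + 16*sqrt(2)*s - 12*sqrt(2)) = s^3 - 4*sqrt(2)*s^2 - 3*s^2 + 3*s + 13*sqrt(2)*s - 12*sqrt(2) - 8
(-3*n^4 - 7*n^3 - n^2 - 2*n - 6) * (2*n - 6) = -6*n^5 + 4*n^4 + 40*n^3 + 2*n^2 + 36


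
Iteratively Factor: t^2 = (t)*(t)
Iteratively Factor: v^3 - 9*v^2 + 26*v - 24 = (v - 4)*(v^2 - 5*v + 6) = (v - 4)*(v - 3)*(v - 2)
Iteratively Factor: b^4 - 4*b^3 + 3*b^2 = (b - 1)*(b^3 - 3*b^2) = (b - 3)*(b - 1)*(b^2) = b*(b - 3)*(b - 1)*(b)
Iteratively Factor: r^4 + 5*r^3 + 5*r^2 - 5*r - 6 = (r + 3)*(r^3 + 2*r^2 - r - 2) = (r + 2)*(r + 3)*(r^2 - 1) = (r + 1)*(r + 2)*(r + 3)*(r - 1)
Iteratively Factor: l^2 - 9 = (l - 3)*(l + 3)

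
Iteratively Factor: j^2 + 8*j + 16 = (j + 4)*(j + 4)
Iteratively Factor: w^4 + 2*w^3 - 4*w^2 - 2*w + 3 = (w - 1)*(w^3 + 3*w^2 - w - 3) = (w - 1)*(w + 1)*(w^2 + 2*w - 3) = (w - 1)*(w + 1)*(w + 3)*(w - 1)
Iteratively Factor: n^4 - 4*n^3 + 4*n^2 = (n)*(n^3 - 4*n^2 + 4*n) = n^2*(n^2 - 4*n + 4) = n^2*(n - 2)*(n - 2)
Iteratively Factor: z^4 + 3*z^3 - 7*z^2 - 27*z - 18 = (z + 3)*(z^3 - 7*z - 6) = (z + 2)*(z + 3)*(z^2 - 2*z - 3) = (z - 3)*(z + 2)*(z + 3)*(z + 1)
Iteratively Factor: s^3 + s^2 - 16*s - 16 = (s - 4)*(s^2 + 5*s + 4) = (s - 4)*(s + 4)*(s + 1)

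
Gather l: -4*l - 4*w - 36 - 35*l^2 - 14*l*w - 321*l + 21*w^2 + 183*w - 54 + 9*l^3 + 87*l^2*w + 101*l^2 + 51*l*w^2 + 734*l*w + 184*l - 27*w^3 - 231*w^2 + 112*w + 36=9*l^3 + l^2*(87*w + 66) + l*(51*w^2 + 720*w - 141) - 27*w^3 - 210*w^2 + 291*w - 54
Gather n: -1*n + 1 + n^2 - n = n^2 - 2*n + 1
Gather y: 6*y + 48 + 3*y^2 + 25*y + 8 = 3*y^2 + 31*y + 56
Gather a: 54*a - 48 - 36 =54*a - 84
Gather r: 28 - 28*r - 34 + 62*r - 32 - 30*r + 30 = 4*r - 8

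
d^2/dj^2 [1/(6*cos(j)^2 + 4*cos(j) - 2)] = (-72*sin(j)^4 + 68*sin(j)^2 + 41*cos(j) - 9*cos(3*j) + 32)/(4*(cos(j) + 1)^3*(3*cos(j) - 1)^3)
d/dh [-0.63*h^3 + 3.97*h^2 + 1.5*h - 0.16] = -1.89*h^2 + 7.94*h + 1.5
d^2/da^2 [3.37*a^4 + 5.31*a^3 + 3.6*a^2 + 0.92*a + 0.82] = 40.44*a^2 + 31.86*a + 7.2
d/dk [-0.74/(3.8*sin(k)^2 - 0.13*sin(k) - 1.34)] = (5.624*sin(k) - 0.0962)*cos(k)/(-3.8*sin(k)^2 + 0.13*sin(k) + 1.34)^2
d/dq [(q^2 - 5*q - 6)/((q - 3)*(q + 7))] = 3*(3*q^2 - 10*q + 43)/(q^4 + 8*q^3 - 26*q^2 - 168*q + 441)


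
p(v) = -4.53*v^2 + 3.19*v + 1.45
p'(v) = 3.19 - 9.06*v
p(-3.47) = -64.16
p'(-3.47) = 34.63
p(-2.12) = -25.67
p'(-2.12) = 22.40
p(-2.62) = -38.00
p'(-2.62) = 26.93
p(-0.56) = -1.76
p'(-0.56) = 8.26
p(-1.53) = -14.03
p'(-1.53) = 17.05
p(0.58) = 1.78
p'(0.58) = -2.06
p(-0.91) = -5.20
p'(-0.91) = 11.43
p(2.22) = -13.79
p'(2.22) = -16.92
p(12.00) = -612.59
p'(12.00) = -105.53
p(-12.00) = -689.15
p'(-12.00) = 111.91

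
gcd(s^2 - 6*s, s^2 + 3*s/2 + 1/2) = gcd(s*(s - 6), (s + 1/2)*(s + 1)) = 1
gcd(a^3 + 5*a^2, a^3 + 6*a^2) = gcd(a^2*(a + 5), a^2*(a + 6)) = a^2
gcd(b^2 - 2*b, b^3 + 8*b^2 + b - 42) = b - 2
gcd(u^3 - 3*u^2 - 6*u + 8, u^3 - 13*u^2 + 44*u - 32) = u^2 - 5*u + 4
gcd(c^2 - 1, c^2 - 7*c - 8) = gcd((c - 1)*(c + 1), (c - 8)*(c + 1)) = c + 1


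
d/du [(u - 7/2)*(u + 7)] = 2*u + 7/2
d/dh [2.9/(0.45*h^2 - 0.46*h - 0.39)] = (1.334 - 2.61*h)/(-0.45*h^2 + 0.46*h + 0.39)^2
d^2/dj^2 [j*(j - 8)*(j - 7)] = 6*j - 30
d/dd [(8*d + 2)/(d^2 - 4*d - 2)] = 4*(2*d^2 - 8*d - (d - 2)*(4*d + 1) - 4)/(-d^2 + 4*d + 2)^2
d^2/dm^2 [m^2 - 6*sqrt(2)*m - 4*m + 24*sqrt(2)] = 2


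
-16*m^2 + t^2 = (-4*m + t)*(4*m + t)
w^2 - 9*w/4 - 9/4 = (w - 3)*(w + 3/4)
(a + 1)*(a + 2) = a^2 + 3*a + 2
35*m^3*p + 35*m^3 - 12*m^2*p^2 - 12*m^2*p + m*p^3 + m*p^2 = (-7*m + p)*(-5*m + p)*(m*p + m)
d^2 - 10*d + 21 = (d - 7)*(d - 3)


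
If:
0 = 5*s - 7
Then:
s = 7/5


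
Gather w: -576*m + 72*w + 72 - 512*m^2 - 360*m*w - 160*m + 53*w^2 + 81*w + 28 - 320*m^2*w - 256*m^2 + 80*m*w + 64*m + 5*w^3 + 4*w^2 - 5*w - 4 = -768*m^2 - 672*m + 5*w^3 + 57*w^2 + w*(-320*m^2 - 280*m + 148) + 96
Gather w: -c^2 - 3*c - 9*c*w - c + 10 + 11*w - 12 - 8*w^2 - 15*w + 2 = -c^2 - 4*c - 8*w^2 + w*(-9*c - 4)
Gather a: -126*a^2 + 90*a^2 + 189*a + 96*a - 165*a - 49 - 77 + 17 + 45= -36*a^2 + 120*a - 64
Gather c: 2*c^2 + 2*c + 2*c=2*c^2 + 4*c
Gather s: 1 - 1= 0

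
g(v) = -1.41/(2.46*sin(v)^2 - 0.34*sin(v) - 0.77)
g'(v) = -1.41*(-4.92*sin(v)*cos(v) + 0.34*cos(v))/(2.46*sin(v)^2 - 0.34*sin(v) - 0.77)^2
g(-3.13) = 1.84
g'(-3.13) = 0.95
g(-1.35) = -0.74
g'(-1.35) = -0.44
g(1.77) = -1.12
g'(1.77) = -0.79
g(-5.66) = 10.80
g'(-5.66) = 170.16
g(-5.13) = -1.45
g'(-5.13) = 2.50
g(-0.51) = 79.39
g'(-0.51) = -10697.15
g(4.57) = -0.71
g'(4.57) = 0.27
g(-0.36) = 4.09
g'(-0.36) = -22.99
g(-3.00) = 2.10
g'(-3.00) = 3.19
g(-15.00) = -2.87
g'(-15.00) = 15.70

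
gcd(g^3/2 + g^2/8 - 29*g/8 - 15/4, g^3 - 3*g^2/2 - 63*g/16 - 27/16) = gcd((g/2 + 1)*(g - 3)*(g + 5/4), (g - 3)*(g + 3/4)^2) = g - 3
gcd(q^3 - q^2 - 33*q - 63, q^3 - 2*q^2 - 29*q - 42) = q^2 - 4*q - 21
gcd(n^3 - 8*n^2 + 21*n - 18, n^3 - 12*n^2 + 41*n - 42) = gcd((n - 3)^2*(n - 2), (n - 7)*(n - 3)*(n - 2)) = n^2 - 5*n + 6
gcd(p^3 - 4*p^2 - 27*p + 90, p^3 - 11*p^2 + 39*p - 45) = p - 3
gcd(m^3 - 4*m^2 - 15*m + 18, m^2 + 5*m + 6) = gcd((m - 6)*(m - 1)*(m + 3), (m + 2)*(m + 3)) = m + 3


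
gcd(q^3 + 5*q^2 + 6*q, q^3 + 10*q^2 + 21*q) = q^2 + 3*q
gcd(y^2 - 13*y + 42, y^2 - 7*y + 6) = y - 6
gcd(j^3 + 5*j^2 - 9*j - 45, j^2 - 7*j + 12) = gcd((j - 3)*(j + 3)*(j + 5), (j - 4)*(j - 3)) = j - 3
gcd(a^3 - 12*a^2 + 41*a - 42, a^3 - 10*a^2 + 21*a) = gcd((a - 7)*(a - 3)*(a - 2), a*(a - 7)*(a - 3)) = a^2 - 10*a + 21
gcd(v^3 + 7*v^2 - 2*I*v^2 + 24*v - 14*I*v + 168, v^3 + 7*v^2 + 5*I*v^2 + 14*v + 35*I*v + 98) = v + 7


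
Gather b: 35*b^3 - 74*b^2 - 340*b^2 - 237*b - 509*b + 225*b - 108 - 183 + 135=35*b^3 - 414*b^2 - 521*b - 156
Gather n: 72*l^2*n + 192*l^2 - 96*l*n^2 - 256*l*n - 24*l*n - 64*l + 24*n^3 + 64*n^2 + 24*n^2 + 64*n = 192*l^2 - 64*l + 24*n^3 + n^2*(88 - 96*l) + n*(72*l^2 - 280*l + 64)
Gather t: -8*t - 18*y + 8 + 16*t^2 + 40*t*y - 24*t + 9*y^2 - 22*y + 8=16*t^2 + t*(40*y - 32) + 9*y^2 - 40*y + 16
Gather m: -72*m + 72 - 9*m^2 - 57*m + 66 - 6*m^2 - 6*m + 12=-15*m^2 - 135*m + 150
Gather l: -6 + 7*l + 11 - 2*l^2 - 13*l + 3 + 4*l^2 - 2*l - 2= 2*l^2 - 8*l + 6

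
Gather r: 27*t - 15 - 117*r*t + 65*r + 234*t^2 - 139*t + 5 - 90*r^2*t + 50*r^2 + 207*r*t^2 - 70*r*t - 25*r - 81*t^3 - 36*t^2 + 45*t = r^2*(50 - 90*t) + r*(207*t^2 - 187*t + 40) - 81*t^3 + 198*t^2 - 67*t - 10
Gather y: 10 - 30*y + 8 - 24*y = 18 - 54*y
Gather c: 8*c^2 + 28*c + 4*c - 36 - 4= 8*c^2 + 32*c - 40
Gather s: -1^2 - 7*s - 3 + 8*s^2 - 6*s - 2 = 8*s^2 - 13*s - 6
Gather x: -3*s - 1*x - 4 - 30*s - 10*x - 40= -33*s - 11*x - 44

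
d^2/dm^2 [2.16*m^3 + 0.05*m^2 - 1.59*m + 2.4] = 12.96*m + 0.1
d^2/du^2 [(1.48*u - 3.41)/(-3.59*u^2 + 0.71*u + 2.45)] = ((1.48*u - 3.41)*(7.18*u - 0.71)*(14.36*u - 1.42) + (31.8792*u - 26.5854)*(-3.59*u^2 + 0.71*u + 2.45))/(-3.59*u^2 + 0.71*u + 2.45)^3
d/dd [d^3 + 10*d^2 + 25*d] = 3*d^2 + 20*d + 25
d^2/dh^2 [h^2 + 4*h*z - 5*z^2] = 2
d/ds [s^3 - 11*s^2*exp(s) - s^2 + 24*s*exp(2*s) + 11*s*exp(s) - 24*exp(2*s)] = -11*s^2*exp(s) + 3*s^2 + 48*s*exp(2*s) - 11*s*exp(s) - 2*s - 24*exp(2*s) + 11*exp(s)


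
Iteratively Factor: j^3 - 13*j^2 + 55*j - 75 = (j - 5)*(j^2 - 8*j + 15) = (j - 5)^2*(j - 3)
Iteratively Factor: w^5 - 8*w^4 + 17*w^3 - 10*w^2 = (w - 5)*(w^4 - 3*w^3 + 2*w^2) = (w - 5)*(w - 1)*(w^3 - 2*w^2) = w*(w - 5)*(w - 1)*(w^2 - 2*w) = w*(w - 5)*(w - 2)*(w - 1)*(w)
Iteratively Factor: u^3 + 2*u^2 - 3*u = (u + 3)*(u^2 - u) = (u - 1)*(u + 3)*(u)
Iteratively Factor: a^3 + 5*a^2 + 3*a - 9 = (a + 3)*(a^2 + 2*a - 3) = (a - 1)*(a + 3)*(a + 3)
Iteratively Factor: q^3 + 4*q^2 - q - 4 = (q + 1)*(q^2 + 3*q - 4) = (q + 1)*(q + 4)*(q - 1)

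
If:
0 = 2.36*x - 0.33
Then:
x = 0.14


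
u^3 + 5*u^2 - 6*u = u*(u - 1)*(u + 6)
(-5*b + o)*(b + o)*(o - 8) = -5*b^2*o + 40*b^2 - 4*b*o^2 + 32*b*o + o^3 - 8*o^2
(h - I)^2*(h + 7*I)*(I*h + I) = I*h^4 - 5*h^3 + I*h^3 - 5*h^2 + 13*I*h^2 + 7*h + 13*I*h + 7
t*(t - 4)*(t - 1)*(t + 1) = t^4 - 4*t^3 - t^2 + 4*t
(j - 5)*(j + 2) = j^2 - 3*j - 10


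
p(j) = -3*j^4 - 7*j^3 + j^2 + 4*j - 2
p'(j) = -12*j^3 - 21*j^2 + 2*j + 4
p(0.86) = -3.91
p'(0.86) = -17.44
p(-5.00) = -997.00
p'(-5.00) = 969.00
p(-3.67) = -201.43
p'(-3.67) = 306.98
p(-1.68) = 3.40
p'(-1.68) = -1.73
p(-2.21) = -1.96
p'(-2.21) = 26.54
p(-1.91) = 2.86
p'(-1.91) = 7.18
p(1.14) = -11.58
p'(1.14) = -38.79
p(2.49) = -209.23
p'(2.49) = -306.48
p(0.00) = -2.00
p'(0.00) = 4.00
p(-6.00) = -2366.00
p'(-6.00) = 1828.00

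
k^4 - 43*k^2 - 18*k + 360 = (k - 6)*(k - 3)*(k + 4)*(k + 5)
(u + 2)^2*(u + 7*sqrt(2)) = u^3 + 4*u^2 + 7*sqrt(2)*u^2 + 4*u + 28*sqrt(2)*u + 28*sqrt(2)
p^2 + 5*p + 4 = (p + 1)*(p + 4)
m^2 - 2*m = m*(m - 2)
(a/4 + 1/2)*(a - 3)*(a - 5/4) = a^3/4 - 9*a^2/16 - 19*a/16 + 15/8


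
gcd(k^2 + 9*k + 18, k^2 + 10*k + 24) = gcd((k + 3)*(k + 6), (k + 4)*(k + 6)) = k + 6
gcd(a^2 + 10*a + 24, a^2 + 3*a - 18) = a + 6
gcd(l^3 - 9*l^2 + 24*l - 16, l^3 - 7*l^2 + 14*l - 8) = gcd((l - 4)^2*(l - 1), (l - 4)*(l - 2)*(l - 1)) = l^2 - 5*l + 4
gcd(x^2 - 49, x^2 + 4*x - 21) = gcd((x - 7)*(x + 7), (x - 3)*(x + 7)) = x + 7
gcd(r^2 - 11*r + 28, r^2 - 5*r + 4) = r - 4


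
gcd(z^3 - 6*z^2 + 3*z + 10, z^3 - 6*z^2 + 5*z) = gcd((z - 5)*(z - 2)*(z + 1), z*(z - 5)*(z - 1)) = z - 5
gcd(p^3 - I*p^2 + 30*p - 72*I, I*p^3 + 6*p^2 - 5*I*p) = 1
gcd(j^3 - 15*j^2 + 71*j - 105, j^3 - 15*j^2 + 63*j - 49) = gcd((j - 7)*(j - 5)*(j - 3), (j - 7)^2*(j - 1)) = j - 7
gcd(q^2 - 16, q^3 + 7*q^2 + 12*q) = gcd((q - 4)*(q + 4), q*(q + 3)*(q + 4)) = q + 4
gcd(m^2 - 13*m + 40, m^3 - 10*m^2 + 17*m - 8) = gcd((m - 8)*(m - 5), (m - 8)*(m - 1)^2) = m - 8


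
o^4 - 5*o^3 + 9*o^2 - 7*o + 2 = (o - 2)*(o - 1)^3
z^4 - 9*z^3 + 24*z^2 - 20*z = z*(z - 5)*(z - 2)^2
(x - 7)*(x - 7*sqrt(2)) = x^2 - 7*sqrt(2)*x - 7*x + 49*sqrt(2)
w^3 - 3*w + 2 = (w - 1)^2*(w + 2)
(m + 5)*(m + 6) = m^2 + 11*m + 30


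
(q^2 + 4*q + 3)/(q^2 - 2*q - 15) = (q + 1)/(q - 5)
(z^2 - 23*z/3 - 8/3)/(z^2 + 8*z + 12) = (3*z^2 - 23*z - 8)/(3*(z^2 + 8*z + 12))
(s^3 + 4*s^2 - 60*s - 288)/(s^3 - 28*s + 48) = (s^2 - 2*s - 48)/(s^2 - 6*s + 8)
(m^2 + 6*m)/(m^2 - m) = (m + 6)/(m - 1)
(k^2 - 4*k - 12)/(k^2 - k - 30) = (k + 2)/(k + 5)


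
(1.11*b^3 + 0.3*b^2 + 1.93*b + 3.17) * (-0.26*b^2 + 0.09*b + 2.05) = -0.2886*b^5 + 0.0219*b^4 + 1.8007*b^3 - 0.0355000000000002*b^2 + 4.2418*b + 6.4985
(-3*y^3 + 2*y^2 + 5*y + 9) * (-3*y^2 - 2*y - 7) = 9*y^5 + 2*y^3 - 51*y^2 - 53*y - 63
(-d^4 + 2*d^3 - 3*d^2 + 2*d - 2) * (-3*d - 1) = 3*d^5 - 5*d^4 + 7*d^3 - 3*d^2 + 4*d + 2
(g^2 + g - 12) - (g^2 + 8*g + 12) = -7*g - 24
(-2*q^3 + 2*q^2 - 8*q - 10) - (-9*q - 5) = -2*q^3 + 2*q^2 + q - 5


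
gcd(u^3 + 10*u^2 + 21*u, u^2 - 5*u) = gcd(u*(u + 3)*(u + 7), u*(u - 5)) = u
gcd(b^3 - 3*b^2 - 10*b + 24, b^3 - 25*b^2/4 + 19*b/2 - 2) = b^2 - 6*b + 8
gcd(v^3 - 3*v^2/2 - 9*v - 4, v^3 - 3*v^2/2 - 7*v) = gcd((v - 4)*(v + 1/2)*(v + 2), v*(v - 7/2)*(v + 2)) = v + 2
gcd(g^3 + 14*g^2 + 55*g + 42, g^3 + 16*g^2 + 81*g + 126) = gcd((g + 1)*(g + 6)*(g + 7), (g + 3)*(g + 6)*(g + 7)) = g^2 + 13*g + 42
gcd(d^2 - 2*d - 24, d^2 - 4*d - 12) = d - 6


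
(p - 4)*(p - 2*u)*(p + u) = p^3 - p^2*u - 4*p^2 - 2*p*u^2 + 4*p*u + 8*u^2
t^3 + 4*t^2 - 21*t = t*(t - 3)*(t + 7)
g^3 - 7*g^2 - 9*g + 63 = (g - 7)*(g - 3)*(g + 3)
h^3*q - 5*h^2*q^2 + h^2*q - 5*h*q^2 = h*(h - 5*q)*(h*q + q)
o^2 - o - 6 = (o - 3)*(o + 2)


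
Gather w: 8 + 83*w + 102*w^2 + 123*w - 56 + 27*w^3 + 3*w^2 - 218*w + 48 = 27*w^3 + 105*w^2 - 12*w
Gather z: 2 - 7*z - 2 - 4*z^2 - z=-4*z^2 - 8*z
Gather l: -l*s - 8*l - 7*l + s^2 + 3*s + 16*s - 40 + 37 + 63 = l*(-s - 15) + s^2 + 19*s + 60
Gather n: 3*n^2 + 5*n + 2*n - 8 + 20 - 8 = 3*n^2 + 7*n + 4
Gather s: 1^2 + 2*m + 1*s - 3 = 2*m + s - 2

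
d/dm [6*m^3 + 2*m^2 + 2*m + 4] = 18*m^2 + 4*m + 2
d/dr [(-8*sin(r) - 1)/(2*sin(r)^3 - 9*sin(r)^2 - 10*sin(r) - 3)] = 2*(16*sin(r)^3 - 33*sin(r)^2 - 9*sin(r) + 7)*cos(r)/(2*sin(r)^3 - 9*sin(r)^2 - 10*sin(r) - 3)^2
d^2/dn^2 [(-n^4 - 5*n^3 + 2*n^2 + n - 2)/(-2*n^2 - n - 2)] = 2*(4*n^6 + 6*n^5 + 15*n^4 + n^3 + 102*n^2 + 84*n - 12)/(8*n^6 + 12*n^5 + 30*n^4 + 25*n^3 + 30*n^2 + 12*n + 8)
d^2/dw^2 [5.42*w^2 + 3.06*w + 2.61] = 10.8400000000000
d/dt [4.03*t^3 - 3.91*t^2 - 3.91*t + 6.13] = 12.09*t^2 - 7.82*t - 3.91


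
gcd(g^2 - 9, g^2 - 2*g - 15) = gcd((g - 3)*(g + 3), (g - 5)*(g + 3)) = g + 3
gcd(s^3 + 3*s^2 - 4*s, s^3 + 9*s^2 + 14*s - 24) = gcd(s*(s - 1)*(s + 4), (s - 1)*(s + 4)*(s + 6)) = s^2 + 3*s - 4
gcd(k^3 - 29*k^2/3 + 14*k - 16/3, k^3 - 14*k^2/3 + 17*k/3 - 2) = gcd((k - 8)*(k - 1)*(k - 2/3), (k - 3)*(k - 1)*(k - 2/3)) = k^2 - 5*k/3 + 2/3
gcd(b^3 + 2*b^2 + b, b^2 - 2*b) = b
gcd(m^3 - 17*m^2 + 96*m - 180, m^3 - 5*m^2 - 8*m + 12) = m - 6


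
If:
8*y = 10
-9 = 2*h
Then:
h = -9/2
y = 5/4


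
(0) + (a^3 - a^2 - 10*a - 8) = a^3 - a^2 - 10*a - 8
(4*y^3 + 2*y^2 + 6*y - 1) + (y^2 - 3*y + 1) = 4*y^3 + 3*y^2 + 3*y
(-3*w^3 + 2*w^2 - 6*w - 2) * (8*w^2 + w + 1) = -24*w^5 + 13*w^4 - 49*w^3 - 20*w^2 - 8*w - 2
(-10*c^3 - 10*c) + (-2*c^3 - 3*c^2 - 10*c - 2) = -12*c^3 - 3*c^2 - 20*c - 2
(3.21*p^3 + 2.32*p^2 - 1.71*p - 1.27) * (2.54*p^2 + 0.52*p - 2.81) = 8.1534*p^5 + 7.562*p^4 - 12.1571*p^3 - 10.6342*p^2 + 4.1447*p + 3.5687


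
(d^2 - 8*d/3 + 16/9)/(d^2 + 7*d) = (9*d^2 - 24*d + 16)/(9*d*(d + 7))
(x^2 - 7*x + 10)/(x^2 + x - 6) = (x - 5)/(x + 3)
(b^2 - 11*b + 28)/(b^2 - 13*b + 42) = (b - 4)/(b - 6)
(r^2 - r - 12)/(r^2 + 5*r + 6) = (r - 4)/(r + 2)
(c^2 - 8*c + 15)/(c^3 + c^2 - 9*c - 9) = (c - 5)/(c^2 + 4*c + 3)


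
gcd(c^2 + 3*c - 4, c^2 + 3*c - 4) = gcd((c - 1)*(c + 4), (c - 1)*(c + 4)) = c^2 + 3*c - 4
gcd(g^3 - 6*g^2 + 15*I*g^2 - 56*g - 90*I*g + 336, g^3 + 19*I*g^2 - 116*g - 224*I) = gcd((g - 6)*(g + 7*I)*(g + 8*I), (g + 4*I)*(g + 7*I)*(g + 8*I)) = g^2 + 15*I*g - 56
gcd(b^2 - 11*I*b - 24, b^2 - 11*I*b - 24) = b^2 - 11*I*b - 24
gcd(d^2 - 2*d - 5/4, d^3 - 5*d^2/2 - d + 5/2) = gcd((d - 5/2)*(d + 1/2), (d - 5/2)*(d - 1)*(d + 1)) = d - 5/2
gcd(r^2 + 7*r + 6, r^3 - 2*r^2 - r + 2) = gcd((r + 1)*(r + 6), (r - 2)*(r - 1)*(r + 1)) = r + 1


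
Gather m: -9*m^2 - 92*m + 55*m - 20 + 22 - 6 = -9*m^2 - 37*m - 4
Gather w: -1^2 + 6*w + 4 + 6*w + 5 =12*w + 8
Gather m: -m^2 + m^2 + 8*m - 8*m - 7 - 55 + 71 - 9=0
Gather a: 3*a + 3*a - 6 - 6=6*a - 12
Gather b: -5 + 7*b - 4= 7*b - 9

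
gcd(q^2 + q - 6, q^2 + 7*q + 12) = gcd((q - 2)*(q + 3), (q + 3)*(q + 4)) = q + 3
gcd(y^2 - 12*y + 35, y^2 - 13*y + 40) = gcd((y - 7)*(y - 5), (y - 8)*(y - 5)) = y - 5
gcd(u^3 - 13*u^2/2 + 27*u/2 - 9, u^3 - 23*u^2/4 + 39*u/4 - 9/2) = u^2 - 5*u + 6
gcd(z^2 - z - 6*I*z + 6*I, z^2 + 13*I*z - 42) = 1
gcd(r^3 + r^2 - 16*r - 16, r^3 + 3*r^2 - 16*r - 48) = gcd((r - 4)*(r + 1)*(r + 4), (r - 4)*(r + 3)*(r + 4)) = r^2 - 16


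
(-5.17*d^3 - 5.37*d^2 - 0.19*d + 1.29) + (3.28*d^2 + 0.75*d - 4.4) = -5.17*d^3 - 2.09*d^2 + 0.56*d - 3.11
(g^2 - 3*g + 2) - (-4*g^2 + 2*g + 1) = 5*g^2 - 5*g + 1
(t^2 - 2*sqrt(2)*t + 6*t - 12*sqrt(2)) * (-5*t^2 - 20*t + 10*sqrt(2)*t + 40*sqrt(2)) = -5*t^4 - 50*t^3 + 20*sqrt(2)*t^3 - 160*t^2 + 200*sqrt(2)*t^2 - 400*t + 480*sqrt(2)*t - 960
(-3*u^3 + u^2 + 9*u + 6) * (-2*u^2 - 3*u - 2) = 6*u^5 + 7*u^4 - 15*u^3 - 41*u^2 - 36*u - 12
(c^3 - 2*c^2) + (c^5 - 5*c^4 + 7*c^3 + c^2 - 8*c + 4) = c^5 - 5*c^4 + 8*c^3 - c^2 - 8*c + 4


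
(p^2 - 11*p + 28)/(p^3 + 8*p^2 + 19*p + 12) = (p^2 - 11*p + 28)/(p^3 + 8*p^2 + 19*p + 12)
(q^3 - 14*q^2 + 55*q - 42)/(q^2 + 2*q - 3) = (q^2 - 13*q + 42)/(q + 3)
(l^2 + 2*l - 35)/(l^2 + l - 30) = (l + 7)/(l + 6)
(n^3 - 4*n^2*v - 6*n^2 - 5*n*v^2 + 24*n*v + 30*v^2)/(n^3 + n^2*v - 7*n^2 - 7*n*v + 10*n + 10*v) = (n^2 - 5*n*v - 6*n + 30*v)/(n^2 - 7*n + 10)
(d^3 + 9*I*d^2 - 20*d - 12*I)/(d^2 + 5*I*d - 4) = (d^2 + 8*I*d - 12)/(d + 4*I)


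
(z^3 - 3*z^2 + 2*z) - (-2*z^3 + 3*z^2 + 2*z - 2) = 3*z^3 - 6*z^2 + 2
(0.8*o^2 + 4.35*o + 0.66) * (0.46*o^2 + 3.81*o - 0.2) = 0.368*o^4 + 5.049*o^3 + 16.7171*o^2 + 1.6446*o - 0.132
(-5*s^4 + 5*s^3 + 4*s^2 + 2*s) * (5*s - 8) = -25*s^5 + 65*s^4 - 20*s^3 - 22*s^2 - 16*s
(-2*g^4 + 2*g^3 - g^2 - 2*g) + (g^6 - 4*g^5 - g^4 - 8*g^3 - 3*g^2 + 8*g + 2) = g^6 - 4*g^5 - 3*g^4 - 6*g^3 - 4*g^2 + 6*g + 2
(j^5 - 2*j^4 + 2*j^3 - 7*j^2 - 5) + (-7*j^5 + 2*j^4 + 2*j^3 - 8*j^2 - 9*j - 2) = -6*j^5 + 4*j^3 - 15*j^2 - 9*j - 7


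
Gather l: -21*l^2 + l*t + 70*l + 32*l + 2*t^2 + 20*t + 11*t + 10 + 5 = -21*l^2 + l*(t + 102) + 2*t^2 + 31*t + 15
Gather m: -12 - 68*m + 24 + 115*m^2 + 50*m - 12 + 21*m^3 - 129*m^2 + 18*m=21*m^3 - 14*m^2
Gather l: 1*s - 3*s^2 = -3*s^2 + s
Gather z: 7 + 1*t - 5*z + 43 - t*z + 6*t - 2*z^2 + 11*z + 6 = 7*t - 2*z^2 + z*(6 - t) + 56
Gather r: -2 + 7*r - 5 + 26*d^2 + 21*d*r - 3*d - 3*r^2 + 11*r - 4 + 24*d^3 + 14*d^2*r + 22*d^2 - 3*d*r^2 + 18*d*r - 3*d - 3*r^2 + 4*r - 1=24*d^3 + 48*d^2 - 6*d + r^2*(-3*d - 6) + r*(14*d^2 + 39*d + 22) - 12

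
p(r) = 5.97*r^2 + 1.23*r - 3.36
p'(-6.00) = -70.41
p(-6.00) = 204.18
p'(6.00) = 72.87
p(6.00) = 218.94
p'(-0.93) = -9.87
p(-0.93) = 0.66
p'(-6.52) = -76.62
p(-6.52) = 242.41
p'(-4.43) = -51.66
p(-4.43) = 108.35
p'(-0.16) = -0.68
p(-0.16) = -3.40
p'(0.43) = 6.36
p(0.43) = -1.73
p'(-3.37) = -39.01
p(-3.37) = 60.30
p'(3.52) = 43.26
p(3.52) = 74.94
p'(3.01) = 37.17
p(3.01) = 54.43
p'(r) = 11.94*r + 1.23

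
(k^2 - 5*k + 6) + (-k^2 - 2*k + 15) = 21 - 7*k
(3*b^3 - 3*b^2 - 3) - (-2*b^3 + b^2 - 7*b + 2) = 5*b^3 - 4*b^2 + 7*b - 5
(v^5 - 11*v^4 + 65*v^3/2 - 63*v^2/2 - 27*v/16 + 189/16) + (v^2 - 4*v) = v^5 - 11*v^4 + 65*v^3/2 - 61*v^2/2 - 91*v/16 + 189/16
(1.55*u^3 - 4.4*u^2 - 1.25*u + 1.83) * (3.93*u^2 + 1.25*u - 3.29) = 6.0915*u^5 - 15.3545*u^4 - 15.512*u^3 + 20.1054*u^2 + 6.4*u - 6.0207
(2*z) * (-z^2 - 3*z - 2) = -2*z^3 - 6*z^2 - 4*z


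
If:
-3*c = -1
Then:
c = 1/3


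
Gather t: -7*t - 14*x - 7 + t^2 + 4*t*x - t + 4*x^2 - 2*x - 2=t^2 + t*(4*x - 8) + 4*x^2 - 16*x - 9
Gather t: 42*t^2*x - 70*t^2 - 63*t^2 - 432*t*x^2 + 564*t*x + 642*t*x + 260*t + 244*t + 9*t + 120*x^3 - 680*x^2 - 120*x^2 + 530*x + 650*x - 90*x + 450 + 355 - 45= t^2*(42*x - 133) + t*(-432*x^2 + 1206*x + 513) + 120*x^3 - 800*x^2 + 1090*x + 760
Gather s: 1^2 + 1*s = s + 1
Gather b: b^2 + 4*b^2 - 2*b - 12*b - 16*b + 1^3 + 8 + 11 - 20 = 5*b^2 - 30*b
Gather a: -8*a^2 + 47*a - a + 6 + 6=-8*a^2 + 46*a + 12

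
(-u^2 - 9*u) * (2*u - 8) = -2*u^3 - 10*u^2 + 72*u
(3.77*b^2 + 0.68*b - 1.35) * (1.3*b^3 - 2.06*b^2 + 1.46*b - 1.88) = 4.901*b^5 - 6.8822*b^4 + 2.3484*b^3 - 3.3138*b^2 - 3.2494*b + 2.538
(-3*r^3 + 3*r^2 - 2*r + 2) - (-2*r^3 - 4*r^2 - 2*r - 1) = -r^3 + 7*r^2 + 3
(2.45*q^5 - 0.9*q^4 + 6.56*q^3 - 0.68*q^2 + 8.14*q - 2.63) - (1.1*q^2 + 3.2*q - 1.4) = 2.45*q^5 - 0.9*q^4 + 6.56*q^3 - 1.78*q^2 + 4.94*q - 1.23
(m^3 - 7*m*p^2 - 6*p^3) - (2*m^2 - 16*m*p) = m^3 - 2*m^2 - 7*m*p^2 + 16*m*p - 6*p^3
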